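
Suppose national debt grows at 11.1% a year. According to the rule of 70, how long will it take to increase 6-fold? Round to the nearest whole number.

At 11.1% it doubles every 70/11.1 ≈ 6.31 years.
Reaching 6× takes log₂(6) ≈ 2.58 doublings.
2.58 × 6.31 ≈ 16 years.

≈ 16 years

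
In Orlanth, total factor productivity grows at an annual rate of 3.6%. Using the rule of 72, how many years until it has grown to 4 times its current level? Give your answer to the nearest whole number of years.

One doubling takes 72/3.6 = 20.00 years.
4× is 2 doublings, so 2 × 20.00 ≈ 40 years.

≈ 40 years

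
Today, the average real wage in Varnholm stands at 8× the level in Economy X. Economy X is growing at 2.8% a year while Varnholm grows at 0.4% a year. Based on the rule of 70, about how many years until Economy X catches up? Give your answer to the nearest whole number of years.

about 88 years

The growth-rate gap is 2.8% − 0.4% = 2.4 percentage points.
So the ratio between them halves every 70/2.4 ≈ 29.17 years.
An 8× gap closes after 3 halvings: 3 × 29.17 ≈ 88 years.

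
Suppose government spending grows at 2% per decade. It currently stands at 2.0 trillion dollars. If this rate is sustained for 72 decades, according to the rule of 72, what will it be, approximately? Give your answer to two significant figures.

It doubles every 72/2 ≈ 36.00 decades, so 72 decades is 2.00 doublings.
2^2.00 ≈ 4.00; 2.0 × 4.00 ≈ 8.0 trillion dollars.

around 8.0 trillion dollars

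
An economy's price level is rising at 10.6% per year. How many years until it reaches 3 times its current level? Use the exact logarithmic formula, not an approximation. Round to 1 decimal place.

10.9 years

t = ln(3) / ln(1 + 0.106) = 1.0986 / 0.100750 ≈ 10.90.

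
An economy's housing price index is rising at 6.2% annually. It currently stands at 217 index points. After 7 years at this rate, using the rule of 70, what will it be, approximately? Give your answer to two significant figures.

roughly 330 index points

Doubling time ≈ 70/6.2 = 11.29 years.
7 years is 7/11.29 ≈ 0.62 doublings, a factor of 2^0.62 ≈ 1.54.
217 × 1.54 ≈ 330 index points.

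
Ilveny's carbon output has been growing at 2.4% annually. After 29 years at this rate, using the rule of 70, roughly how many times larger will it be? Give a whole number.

70/2.4 ≈ 29.17 years per doubling.
29 years fits 1 doubling: 2^1 = 2.

roughly 2 times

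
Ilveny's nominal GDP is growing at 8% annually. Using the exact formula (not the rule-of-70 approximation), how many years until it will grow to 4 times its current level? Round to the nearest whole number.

t = ln(4) / ln(1 + 0.08) = 1.3863 / 0.076961 ≈ 18.01.
≈ 18 years.

18 years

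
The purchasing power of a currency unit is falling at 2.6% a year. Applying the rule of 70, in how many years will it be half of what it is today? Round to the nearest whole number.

≈ 27 years

Halving time ≈ 70 / 2.6 = 26.92 → 27 years.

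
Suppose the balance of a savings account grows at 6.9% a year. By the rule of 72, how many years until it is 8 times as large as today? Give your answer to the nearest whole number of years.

≈ 31 years

At 6.9% it doubles every 72/6.9 ≈ 10.43 years.
8× is 3 doublings, so 3 × 10.43 ≈ 31 years.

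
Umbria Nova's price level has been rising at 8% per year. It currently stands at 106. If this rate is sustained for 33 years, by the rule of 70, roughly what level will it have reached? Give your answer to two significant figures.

It doubles every 70/8 ≈ 8.75 years, so 33 years is 3.77 doublings.
2^3.77 ≈ 13.64; 106 × 13.64 ≈ 1400.

around 1400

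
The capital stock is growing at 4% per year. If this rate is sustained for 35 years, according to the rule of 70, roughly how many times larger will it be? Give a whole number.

70/4 ≈ 17.50 years per doubling.
35 years fits 2 doublings: 2^2 = 4.

approximately 4 times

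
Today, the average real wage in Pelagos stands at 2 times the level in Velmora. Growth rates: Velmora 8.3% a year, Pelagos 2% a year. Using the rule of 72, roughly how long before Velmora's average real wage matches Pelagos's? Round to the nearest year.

Velmora gains on Pelagos at 8.3% − 2% = 6.3 points a year.
At that relative rate the gap halves every 72/6.3 ≈ 11.43 years.
A 2 times gap closes after 1 halving: 1 × 11.43 ≈ 11 years.

around 11 years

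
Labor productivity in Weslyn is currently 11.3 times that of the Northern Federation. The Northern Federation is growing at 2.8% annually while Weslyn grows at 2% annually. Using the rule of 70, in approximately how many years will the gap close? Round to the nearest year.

about 306 years

the Northern Federation gains on Weslyn at 2.8% − 2% = 0.8 points a year.
At that relative rate the gap halves every 70/0.8 ≈ 87.50 years.
An 11.3 times gap takes log₂(11.3) ≈ 3.50 halvings to close: 3.50 × 87.50 ≈ 306 years.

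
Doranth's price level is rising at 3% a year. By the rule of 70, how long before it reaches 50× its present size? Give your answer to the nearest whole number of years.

At 3% it doubles every 70/3 ≈ 23.33 years.
Reaching 50× takes log₂(50) ≈ 5.64 doublings.
5.64 × 23.33 ≈ 132 years.

132 years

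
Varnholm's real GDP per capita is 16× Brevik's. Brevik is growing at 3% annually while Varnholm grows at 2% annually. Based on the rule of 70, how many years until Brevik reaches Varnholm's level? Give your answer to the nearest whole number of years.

about 280 years

What matters is the difference: 1 pp.
Rule of 70 on the gap: the ratio halves every 70/1 ≈ 70.00 years.
A 16× gap closes after 4 halvings: 4 × 70.00 ≈ 280 years.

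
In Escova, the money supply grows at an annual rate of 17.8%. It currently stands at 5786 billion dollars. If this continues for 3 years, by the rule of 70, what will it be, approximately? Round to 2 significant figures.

roughly 9800 billion dollars

Doubling time ≈ 70/17.8 = 3.93 years.
3 years is 3/3.93 ≈ 0.76 doublings, a factor of 2^0.76 ≈ 1.69.
5786 × 1.69 ≈ 9800 billion dollars.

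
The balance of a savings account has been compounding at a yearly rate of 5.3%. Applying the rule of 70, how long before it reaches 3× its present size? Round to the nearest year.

around 21 years

At 5.3% it doubles every 70/5.3 ≈ 13.21 years.
3× is log₂ 3 ≈ 1.58 doublings, so ≈ 1.58 × 13.21 = 21 years.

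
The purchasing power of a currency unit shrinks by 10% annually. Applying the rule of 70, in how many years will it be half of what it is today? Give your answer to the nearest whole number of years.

around 7 years

Halving time ≈ 70 / 10 = 7.00 → 7 years.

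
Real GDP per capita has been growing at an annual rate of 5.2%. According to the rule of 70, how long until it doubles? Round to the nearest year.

Doubling time ≈ 70 / 5.2 = 13.46 years.

approximately 13 years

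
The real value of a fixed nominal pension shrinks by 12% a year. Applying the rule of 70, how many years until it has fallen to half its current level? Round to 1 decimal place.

Halving time ≈ 70 / 12 = 5.83 → 5.8 years.

≈ 5.8 years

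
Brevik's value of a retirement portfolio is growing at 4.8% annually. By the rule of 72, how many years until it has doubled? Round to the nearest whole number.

Doubling time ≈ 72 / 4.8 = 15.00 years.

about 15 years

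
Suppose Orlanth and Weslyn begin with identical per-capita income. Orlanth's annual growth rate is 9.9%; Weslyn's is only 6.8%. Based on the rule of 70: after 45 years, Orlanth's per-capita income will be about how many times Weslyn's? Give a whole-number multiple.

Rate gap = 9.9% − 6.8% = 3.1 points.
The ratio doubles every 70/3.1 ≈ 22.58 years.
45/22.58 ≈ 1.99 doublings → ratio ≈ 2^1.99 ≈ 4.

approximately 4 times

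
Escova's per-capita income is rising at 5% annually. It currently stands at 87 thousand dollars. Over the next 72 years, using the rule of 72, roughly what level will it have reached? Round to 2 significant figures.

around 2800 thousand dollars

Doubling time ≈ 72/5 = 14.40 years.
72 years is 72/14.40 ≈ 5.00 doublings, a factor of 2^5.00 ≈ 32.00.
87 × 32.00 ≈ 2800 thousand dollars.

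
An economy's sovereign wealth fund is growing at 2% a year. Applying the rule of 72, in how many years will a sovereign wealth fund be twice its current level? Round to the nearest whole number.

≈ 36 years

At 2%, doubling takes about 72/2 = 36.00 years.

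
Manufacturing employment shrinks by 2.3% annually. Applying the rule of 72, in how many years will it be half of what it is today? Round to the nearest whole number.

Falling at 2.3%, it halves about every 72/2.3 = 31.30 years.

around 31 years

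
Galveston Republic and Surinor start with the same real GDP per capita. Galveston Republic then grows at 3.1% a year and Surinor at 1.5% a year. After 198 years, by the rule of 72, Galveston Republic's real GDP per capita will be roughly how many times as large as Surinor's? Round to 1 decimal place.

Rate gap = 3.1% − 1.5% = 1.6 points.
The ratio doubles every 72/1.6 ≈ 45.00 years.
198/45.00 ≈ 4.40 doublings → ratio ≈ 2^4.40 ≈ 21.1.

roughly 21.1 times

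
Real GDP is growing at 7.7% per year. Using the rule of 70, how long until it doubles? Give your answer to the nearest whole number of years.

about 9 years

Doubling time ≈ 70 / 7.7 = 9.09 years.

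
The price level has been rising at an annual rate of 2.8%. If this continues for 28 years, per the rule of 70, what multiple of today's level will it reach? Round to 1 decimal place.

2.2 times

Doubling time ≈ 70/2.8 = 25.00 years.
28 years / 25.00 ≈ 1.12 doublings → factor 2^1.12 ≈ 2.2.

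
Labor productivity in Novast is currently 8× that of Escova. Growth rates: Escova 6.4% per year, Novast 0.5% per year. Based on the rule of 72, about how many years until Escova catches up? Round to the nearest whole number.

around 37 years

The growth-rate gap is 6.4% − 0.5% = 5.9 percentage points.
So the ratio between them halves every 72/5.9 ≈ 12.20 years.
An 8× gap closes after 3 halvings: 3 × 12.20 ≈ 37 years.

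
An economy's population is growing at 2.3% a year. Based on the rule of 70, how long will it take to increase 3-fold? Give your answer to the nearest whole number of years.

One doubling takes 70/2.3 = 30.43 years.
Reaching 3× takes log₂(3) ≈ 1.58 doublings.
1.58 × 30.43 ≈ 48 years.

roughly 48 years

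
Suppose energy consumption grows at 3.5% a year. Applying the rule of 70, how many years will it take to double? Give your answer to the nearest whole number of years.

Doubling time ≈ 70 / 3.5 = 20.00 years.

around 20 years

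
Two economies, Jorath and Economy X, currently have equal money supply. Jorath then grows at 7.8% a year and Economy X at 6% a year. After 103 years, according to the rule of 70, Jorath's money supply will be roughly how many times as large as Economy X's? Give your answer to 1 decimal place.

about 6.3 times

Only the 1.8-point difference matters.
70/1.8 ≈ 38.89 years per doubling of the ratio; 103 years gives 2.65 doublings, so ≈ 6.3×.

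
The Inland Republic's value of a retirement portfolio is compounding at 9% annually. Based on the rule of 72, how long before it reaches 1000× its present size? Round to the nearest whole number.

One doubling takes 72/9 = 8.00 years.
Reaching 1000× takes log₂(1000) ≈ 9.97 doublings.
9.97 × 8.00 ≈ 80 years.

≈ 80 years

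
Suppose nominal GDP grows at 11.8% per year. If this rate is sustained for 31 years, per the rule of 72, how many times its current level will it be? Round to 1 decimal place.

33.8 times

Doubles every ≈ 6.10 years (72/11.8).
31 years is 5.08 doublings; 2^5.08 ≈ 33.8×.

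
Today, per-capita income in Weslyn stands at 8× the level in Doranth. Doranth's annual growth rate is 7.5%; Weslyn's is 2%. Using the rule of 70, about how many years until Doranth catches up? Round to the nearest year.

approximately 38 years

The growth-rate gap is 7.5% − 2% = 5.5 percentage points.
So the ratio between them halves every 70/5.5 ≈ 12.73 years.
An 8× gap closes after 3 halvings: 3 × 12.73 ≈ 38 years.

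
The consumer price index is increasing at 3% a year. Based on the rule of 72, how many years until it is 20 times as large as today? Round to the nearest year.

≈ 104 years

One doubling takes 72/3 = 24.00 years.
20× is log₂ 20 ≈ 4.32 doublings, so ≈ 4.32 × 24.00 = 104 years.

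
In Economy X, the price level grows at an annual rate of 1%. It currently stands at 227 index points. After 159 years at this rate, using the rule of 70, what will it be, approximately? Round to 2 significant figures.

approximately 1100 index points

Doubling time ≈ 70/1 = 70.00 years.
159 years is 159/70.00 ≈ 2.27 doublings, a factor of 2^2.27 ≈ 4.82.
227 × 4.82 ≈ 1100 index points.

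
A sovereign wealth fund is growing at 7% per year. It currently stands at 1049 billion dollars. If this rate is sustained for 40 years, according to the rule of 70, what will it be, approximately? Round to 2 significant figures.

about 17000 billion dollars

Doubling time ≈ 70/7 = 10.00 years.
40 years is 40/10.00 ≈ 4.00 doublings, a factor of 2^4.00 ≈ 16.00.
1049 × 16.00 ≈ 17000 billion dollars.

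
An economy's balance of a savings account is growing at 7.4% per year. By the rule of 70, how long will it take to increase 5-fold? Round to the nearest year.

around 22 years

At 7.4% it doubles every 70/7.4 ≈ 9.46 years.
Reaching 5× takes log₂(5) ≈ 2.32 doublings.
2.32 × 9.46 ≈ 22 years.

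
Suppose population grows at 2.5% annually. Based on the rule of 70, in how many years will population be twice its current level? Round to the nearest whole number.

Doubling time ≈ 70 / 2.5 = 28.00 years.

about 28 years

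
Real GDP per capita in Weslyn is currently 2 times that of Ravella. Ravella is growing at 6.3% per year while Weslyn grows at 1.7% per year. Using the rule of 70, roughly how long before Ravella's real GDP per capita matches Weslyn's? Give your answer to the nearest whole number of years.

Ravella gains on Weslyn at 6.3% − 1.7% = 4.6 points a year.
At that relative rate the gap halves every 70/4.6 ≈ 15.22 years.
A 2 times gap closes after 1 halving: 1 × 15.22 ≈ 15 years.

around 15 years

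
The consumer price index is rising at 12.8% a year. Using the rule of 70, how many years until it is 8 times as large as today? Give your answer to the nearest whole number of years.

Doubling time ≈ 70/12.8 = 5.47 years.
8 = 2^3, so 3 doublings → 16 years.

approximately 16 years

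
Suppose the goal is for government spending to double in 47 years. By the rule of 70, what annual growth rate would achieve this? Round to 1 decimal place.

70 / 47 ≈ 1.49, so about 1.5% a year.

≈ 1.5%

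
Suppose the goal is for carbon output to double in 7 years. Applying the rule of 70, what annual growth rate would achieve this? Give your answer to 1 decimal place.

around 10.0%

70 / 7 ≈ 10.00, so about 10.0% a year.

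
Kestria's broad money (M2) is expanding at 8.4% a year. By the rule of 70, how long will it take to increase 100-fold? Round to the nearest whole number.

roughly 55 years

Doubling time ≈ 70/8.4 = 8.33 years.
Reaching 100× takes log₂(100) ≈ 6.64 doublings.
6.64 × 8.33 ≈ 55 years.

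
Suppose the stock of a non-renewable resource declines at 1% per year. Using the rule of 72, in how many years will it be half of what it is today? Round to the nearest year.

around 72 years

Halving time ≈ 72 / 1 = 72.00 → 72 years.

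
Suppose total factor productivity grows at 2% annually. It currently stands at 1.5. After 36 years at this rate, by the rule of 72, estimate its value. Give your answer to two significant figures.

3.0

Doubling time ≈ 72/2 = 36.00 years.
36 years is 36/36.00 ≈ 1.00 doublings, a factor of 2^1.00 ≈ 2.00.
1.5 × 2.00 ≈ 3.0.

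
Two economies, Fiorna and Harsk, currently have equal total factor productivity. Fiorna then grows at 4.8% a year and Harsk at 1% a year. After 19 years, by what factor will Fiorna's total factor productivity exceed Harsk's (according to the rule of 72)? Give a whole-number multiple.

2 times

Only the 3.8-point difference matters.
72/3.8 ≈ 18.95 years per doubling of the ratio; 19 years gives 1.00 doublings, so ≈ 2×.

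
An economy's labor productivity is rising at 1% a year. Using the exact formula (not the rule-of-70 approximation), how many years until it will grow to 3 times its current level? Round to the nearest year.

110 years

t = ln(3) / ln(1 + 0.01) = 1.0986 / 0.009950 ≈ 110.41.
≈ 110 years.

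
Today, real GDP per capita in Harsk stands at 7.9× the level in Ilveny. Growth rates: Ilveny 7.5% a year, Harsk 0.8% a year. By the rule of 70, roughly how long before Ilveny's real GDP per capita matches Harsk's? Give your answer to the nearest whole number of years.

The growth-rate gap is 7.5% − 0.8% = 6.7 percentage points.
So the ratio between them halves every 70/6.7 ≈ 10.45 years.
A 7.9× gap takes log₂(7.9) ≈ 2.98 halvings to close: 2.98 × 10.45 ≈ 31 years.

≈ 31 years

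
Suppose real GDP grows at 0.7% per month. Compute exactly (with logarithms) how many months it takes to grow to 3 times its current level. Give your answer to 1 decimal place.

157.5 months

t = ln(3) / ln(1 + 0.007) = 1.0986 / 0.006976 ≈ 157.48.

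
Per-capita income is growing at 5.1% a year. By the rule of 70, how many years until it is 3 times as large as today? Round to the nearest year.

approximately 22 years

Doubling time ≈ 70/5.1 = 13.73 years.
3× is log₂ 3 ≈ 1.58 doublings, so ≈ 1.58 × 13.73 = 22 years.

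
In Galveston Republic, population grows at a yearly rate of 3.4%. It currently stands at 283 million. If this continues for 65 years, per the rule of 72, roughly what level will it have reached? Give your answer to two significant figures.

about 2400 million

It doubles every 72/3.4 ≈ 21.18 years, so 65 years is 3.07 doublings.
2^3.07 ≈ 8.40; 283 × 8.40 ≈ 2400 million.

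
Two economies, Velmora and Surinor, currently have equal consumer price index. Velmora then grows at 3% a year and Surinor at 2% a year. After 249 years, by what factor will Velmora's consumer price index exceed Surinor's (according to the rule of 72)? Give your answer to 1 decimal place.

approximately 11.0 times

Only the 1-point difference matters.
72/1 ≈ 72.00 years per doubling of the ratio; 249 years gives 3.46 doublings, so ≈ 11.0×.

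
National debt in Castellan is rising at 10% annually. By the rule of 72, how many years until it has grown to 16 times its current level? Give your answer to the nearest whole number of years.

One doubling takes 72/10 = 7.20 years.
Getting to 16× needs 4 doublings: 4 × 7.20 ≈ 29 years.

about 29 years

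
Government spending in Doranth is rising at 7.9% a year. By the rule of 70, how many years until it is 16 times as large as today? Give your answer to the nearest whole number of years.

At 7.9% it doubles every 70/7.9 ≈ 8.86 years.
Getting to 16× needs 4 doublings: 4 × 8.86 ≈ 35 years.

around 35 years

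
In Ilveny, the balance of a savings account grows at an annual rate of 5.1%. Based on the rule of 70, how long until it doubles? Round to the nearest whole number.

70/5.1 ≈ 13.73, so it doubles roughly every 14 years.

14 years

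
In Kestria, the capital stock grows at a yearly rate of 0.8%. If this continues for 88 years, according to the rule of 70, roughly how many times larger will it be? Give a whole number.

At 0.8% one doubling takes ≈ 87.50 years; 88 years is 1 of them, so ×2.

about 2 times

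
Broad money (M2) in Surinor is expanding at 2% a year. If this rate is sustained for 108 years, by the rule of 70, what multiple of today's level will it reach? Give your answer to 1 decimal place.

Doubling time ≈ 70/2 = 35.00 years.
108 years / 35.00 ≈ 3.09 doublings → factor 2^3.09 ≈ 8.5.

approximately 8.5 times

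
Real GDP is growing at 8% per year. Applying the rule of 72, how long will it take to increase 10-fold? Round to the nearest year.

approximately 30 years

At 8% it doubles every 72/8 ≈ 9.00 years.
Reaching 10× takes log₂(10) ≈ 3.32 doublings.
3.32 × 9.00 ≈ 30 years.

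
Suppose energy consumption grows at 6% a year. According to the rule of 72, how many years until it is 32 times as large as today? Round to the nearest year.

Doubling time ≈ 72/6 = 12.00 years.
Getting to 32× needs 5 doublings: 5 × 12.00 ≈ 60 years.

around 60 years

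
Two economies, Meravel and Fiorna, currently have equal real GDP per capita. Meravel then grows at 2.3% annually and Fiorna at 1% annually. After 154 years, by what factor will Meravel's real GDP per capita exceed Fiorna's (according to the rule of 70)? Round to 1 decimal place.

around 7.3 times

Only the 1.3-point difference matters.
70/1.3 ≈ 53.85 years per doubling of the ratio; 154 years gives 2.86 doublings, so ≈ 7.3×.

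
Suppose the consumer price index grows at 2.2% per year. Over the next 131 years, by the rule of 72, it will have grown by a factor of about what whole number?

≈ 16 times

At 2.2% one doubling takes ≈ 32.73 years; 131 years is 4 of them, so ×16.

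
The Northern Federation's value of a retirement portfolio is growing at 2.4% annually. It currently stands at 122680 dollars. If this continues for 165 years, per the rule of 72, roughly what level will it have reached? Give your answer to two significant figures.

Doubling time ≈ 72/2.4 = 30.00 years.
165 years is 165/30.00 ≈ 5.50 doublings, a factor of 2^5.50 ≈ 45.25.
122680 × 45.25 ≈ 5600000 dollars.

around 5600000 dollars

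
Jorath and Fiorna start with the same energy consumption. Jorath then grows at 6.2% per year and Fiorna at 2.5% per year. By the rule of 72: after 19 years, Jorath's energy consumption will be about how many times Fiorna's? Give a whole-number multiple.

Jorath pulls ahead at 3.7 pp per year, so the ratio doubles every 72/3.7 ≈ 19.46 years.
In 19 years that's 0.98 doublings: 2^0.98 ≈ 2.

roughly 2 times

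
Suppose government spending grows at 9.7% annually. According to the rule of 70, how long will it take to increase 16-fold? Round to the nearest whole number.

At 9.7% it doubles every 70/9.7 ≈ 7.22 years.
Getting to 16× needs 4 doublings: 4 × 7.22 ≈ 29 years.

approximately 29 years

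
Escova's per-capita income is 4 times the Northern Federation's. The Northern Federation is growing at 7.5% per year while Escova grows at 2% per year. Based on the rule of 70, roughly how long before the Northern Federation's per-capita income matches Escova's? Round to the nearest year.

about 25 years

The growth-rate gap is 7.5% − 2% = 5.5 percentage points.
So the ratio between them halves every 70/5.5 ≈ 12.73 years.
A 4 times gap closes after 2 halvings: 2 × 12.73 ≈ 25 years.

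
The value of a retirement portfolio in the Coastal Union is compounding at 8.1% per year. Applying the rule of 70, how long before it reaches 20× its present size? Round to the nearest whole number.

37 years

One doubling takes 70/8.1 = 8.64 years.
Reaching 20× takes log₂(20) ≈ 4.32 doublings.
4.32 × 8.64 ≈ 37 years.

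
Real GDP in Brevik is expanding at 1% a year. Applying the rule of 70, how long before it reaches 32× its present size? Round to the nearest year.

At 1% it doubles every 70/1 ≈ 70.00 years.
32× is 5 doublings, so 5 × 70.00 ≈ 350 years.

roughly 350 years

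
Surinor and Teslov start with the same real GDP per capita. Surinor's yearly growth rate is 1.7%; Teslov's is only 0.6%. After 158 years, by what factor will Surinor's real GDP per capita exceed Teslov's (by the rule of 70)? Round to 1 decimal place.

roughly 5.6 times

Surinor pulls ahead at 1.1 pp per year, so the ratio doubles every 70/1.1 ≈ 63.64 years.
In 158 years that's 2.48 doublings: 2^2.48 ≈ 5.6.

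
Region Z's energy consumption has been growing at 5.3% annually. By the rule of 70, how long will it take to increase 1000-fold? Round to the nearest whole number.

Doubling time ≈ 70/5.3 = 13.21 years.
1000× is log₂ 1000 ≈ 9.97 doublings, so ≈ 9.97 × 13.21 = 132 years.

roughly 132 years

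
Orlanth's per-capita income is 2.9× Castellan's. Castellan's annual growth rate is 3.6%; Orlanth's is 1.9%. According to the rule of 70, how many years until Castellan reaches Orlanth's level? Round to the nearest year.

What matters is the difference: 1.7 pp.
Rule of 70 on the gap: the ratio halves every 70/1.7 ≈ 41.18 years.
A 2.9× gap takes log₂(2.9) ≈ 1.54 halvings to close: 1.54 × 41.18 ≈ 63 years.

≈ 63 years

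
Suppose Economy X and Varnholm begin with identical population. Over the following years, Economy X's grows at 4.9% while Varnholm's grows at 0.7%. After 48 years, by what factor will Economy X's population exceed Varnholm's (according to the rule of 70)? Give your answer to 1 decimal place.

roughly 7.4 times

Rate gap = 4.9% − 0.7% = 4.2 points.
The ratio doubles every 70/4.2 ≈ 16.67 years.
48/16.67 ≈ 2.88 doublings → ratio ≈ 2^2.88 ≈ 7.4.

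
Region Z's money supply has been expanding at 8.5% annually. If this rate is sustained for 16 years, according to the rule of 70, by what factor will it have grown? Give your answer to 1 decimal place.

3.8 times

Doubles every ≈ 8.24 years (70/8.5).
16 years is 1.94 doublings; 2^1.94 ≈ 3.8×.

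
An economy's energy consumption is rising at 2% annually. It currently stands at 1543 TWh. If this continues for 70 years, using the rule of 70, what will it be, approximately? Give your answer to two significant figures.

approximately 6200 TWh

Doubling time ≈ 70/2 = 35.00 years.
70 years is 70/35.00 ≈ 2.00 doublings, a factor of 2^2.00 ≈ 4.00.
1543 × 4.00 ≈ 6200 TWh.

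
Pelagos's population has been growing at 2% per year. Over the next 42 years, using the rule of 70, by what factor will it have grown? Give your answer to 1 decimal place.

Doubles every ≈ 35.00 years (70/2).
42 years is 1.20 doublings; 2^1.20 ≈ 2.3×.

about 2.3 times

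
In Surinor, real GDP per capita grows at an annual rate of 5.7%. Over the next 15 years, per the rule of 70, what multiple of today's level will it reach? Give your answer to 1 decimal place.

Doubling time ≈ 70/5.7 = 12.28 years.
15 years / 12.28 ≈ 1.22 doublings → factor 2^1.22 ≈ 2.3.

around 2.3 times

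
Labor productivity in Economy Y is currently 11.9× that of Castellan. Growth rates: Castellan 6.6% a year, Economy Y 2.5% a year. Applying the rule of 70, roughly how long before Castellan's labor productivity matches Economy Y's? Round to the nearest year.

What matters is the difference: 4.1 pp.
Rule of 70 on the gap: the ratio halves every 70/4.1 ≈ 17.07 years.
An 11.9× gap takes log₂(11.9) ≈ 3.57 halvings to close: 3.57 × 17.07 ≈ 61 years.

≈ 61 years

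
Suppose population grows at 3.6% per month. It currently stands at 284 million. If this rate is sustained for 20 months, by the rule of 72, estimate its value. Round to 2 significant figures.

It doubles every 72/3.6 ≈ 20.00 months, so 20 months is 1.00 doublings.
2^1.00 ≈ 2.00; 284 × 2.00 ≈ 570 million.

roughly 570 million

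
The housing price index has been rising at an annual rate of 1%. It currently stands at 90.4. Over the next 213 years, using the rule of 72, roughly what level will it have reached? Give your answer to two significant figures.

about 700

It doubles every 72/1 ≈ 72.00 years, so 213 years is 2.96 doublings.
2^2.96 ≈ 7.78; 90.4 × 7.78 ≈ 700.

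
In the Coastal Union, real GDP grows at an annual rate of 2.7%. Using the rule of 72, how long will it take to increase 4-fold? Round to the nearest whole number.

At 2.7% it doubles every 72/2.7 ≈ 26.67 years.
4× is 2 doublings, so 2 × 26.67 ≈ 53 years.

53 years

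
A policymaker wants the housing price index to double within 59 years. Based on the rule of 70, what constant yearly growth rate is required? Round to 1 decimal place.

about 1.2% per year

70 / 59 ≈ 1.19, so about 1.2% per year.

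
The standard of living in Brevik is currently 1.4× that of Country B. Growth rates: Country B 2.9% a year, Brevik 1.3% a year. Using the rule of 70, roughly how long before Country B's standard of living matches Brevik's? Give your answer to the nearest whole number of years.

21 years

Country B gains on Brevik at 2.9% − 1.3% = 1.6 points a year.
At that relative rate the gap halves every 70/1.6 ≈ 43.75 years.
A 1.4× gap takes log₂(1.4) ≈ 0.49 halvings to close: 0.49 × 43.75 ≈ 21 years.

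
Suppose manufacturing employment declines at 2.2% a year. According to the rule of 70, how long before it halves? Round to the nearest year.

The rule works in reverse for decay: 70/2.2 ≈ 31.82 years to halve.

≈ 32 years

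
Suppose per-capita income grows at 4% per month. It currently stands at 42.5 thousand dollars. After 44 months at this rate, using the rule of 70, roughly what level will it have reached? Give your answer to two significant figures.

It doubles every 70/4 ≈ 17.50 months, so 44 months is 2.51 doublings.
2^2.51 ≈ 5.70; 42.5 × 5.70 ≈ 240 thousand dollars.

≈ 240 thousand dollars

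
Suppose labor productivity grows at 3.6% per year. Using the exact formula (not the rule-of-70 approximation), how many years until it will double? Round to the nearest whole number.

20 years

t = ln(2) / ln(1 + 0.036) = 0.6931 / 0.035367 ≈ 19.60.
≈ 20 years.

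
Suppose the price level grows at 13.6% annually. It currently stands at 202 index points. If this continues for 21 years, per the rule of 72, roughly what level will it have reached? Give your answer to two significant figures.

Doubling time ≈ 72/13.6 = 5.29 years.
21 years is 21/5.29 ≈ 3.97 doublings, a factor of 2^3.97 ≈ 15.67.
202 × 15.67 ≈ 3200 index points.

around 3200 index points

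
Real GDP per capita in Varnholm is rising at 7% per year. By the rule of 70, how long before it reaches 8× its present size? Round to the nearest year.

≈ 30 years

One doubling takes 70/7 = 10.00 years.
8 = 2^3, so 3 doublings → 30 years.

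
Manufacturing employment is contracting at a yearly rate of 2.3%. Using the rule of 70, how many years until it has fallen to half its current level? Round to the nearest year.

Falling at 2.3%, it halves about every 70/2.3 = 30.43 years.

roughly 30 years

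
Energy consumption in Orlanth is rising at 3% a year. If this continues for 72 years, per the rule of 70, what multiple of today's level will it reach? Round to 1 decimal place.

Doubles every ≈ 23.33 years (70/3).
72 years is 3.09 doublings; 2^3.09 ≈ 8.5×.

around 8.5 times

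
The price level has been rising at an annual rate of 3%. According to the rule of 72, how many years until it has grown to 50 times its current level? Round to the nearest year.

One doubling takes 72/3 = 24.00 years.
Reaching 50× takes log₂(50) ≈ 5.64 doublings.
5.64 × 24.00 ≈ 135 years.

≈ 135 years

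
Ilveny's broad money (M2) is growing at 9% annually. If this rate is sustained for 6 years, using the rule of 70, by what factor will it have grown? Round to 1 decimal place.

Doubling time ≈ 70/9 = 7.78 years.
6 years / 7.78 ≈ 0.77 doublings → factor 2^0.77 ≈ 1.7.

around 1.7 times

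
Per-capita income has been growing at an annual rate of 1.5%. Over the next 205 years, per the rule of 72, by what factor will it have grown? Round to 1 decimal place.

around 19.3 times

Doubling time ≈ 72/1.5 = 48.00 years.
205 years / 48.00 ≈ 4.27 doublings → factor 2^4.27 ≈ 19.3.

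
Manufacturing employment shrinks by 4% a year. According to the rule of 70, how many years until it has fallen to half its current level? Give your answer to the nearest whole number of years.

around 18 years

Halving time ≈ 70 / 4 = 17.50 → 18 years.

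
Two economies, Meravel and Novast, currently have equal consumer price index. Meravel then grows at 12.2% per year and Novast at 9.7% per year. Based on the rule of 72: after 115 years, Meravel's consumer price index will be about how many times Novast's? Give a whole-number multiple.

approximately 16 times

Only the 2.5-point difference matters.
72/2.5 ≈ 28.80 years per doubling of the ratio; 115 years gives 3.99 doublings, so ≈ 16×.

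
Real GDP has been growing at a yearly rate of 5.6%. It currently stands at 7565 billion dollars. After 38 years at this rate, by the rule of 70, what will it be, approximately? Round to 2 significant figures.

approximately 62000 billion dollars

Doubling time ≈ 70/5.6 = 12.50 years.
38 years is 38/12.50 ≈ 3.04 doublings, a factor of 2^3.04 ≈ 8.22.
7565 × 8.22 ≈ 62000 billion dollars.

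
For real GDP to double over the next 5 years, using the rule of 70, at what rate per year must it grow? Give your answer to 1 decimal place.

around 14.0%

70 / 5 ≈ 14.00, so about 14.0% per year.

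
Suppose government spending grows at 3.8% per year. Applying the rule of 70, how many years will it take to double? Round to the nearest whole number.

about 18 years

At 3.8%, doubling takes about 70/3.8 = 18.42 years.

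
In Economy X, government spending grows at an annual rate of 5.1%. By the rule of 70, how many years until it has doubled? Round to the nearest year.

about 14 years

Doubling time ≈ 70 / 5.1 = 13.73 years.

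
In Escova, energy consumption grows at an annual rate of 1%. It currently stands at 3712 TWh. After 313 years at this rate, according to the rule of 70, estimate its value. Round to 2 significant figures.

Doubling time ≈ 70/1 = 70.00 years.
313 years is 313/70.00 ≈ 4.47 doublings, a factor of 2^4.47 ≈ 22.16.
3712 × 22.16 ≈ 82000 TWh.

about 82000 TWh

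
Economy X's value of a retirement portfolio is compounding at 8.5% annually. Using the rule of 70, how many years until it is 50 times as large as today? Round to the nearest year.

At 8.5% it doubles every 70/8.5 ≈ 8.24 years.
Reaching 50× takes log₂(50) ≈ 5.64 doublings.
5.64 × 8.24 ≈ 46 years.

46 years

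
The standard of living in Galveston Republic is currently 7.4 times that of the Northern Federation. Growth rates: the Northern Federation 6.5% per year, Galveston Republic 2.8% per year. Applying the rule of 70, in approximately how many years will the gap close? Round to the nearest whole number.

the Northern Federation gains on Galveston Republic at 6.5% − 2.8% = 3.7 points a year.
At that relative rate the gap halves every 70/3.7 ≈ 18.92 years.
A 7.4 times gap takes log₂(7.4) ≈ 2.89 halvings to close: 2.89 × 18.92 ≈ 55 years.

approximately 55 years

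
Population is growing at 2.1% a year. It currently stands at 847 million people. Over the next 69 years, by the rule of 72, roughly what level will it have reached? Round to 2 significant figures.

around 3400 million people

It doubles every 72/2.1 ≈ 34.29 years, so 69 years is 2.01 doublings.
2^2.01 ≈ 4.03; 847 × 4.03 ≈ 3400 million people.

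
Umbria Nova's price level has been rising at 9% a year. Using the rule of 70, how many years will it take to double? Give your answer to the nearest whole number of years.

around 8 years

At 9%, doubling takes about 70/9 = 7.78 years.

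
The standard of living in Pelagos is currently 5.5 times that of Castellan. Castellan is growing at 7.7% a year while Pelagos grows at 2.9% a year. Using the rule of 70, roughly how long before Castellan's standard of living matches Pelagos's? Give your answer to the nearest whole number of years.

around 36 years

What matters is the difference: 4.8 pp.
Rule of 70 on the gap: the ratio halves every 70/4.8 ≈ 14.58 years.
A 5.5 times gap takes log₂(5.5) ≈ 2.46 halvings to close: 2.46 × 14.58 ≈ 36 years.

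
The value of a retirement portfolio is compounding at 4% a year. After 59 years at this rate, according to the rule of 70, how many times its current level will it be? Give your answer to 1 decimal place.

approximately 10.3 times

Doubling time ≈ 70/4 = 17.50 years.
59 years / 17.50 ≈ 3.37 doublings → factor 2^3.37 ≈ 10.3.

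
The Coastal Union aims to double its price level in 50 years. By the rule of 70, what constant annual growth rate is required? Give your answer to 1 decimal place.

70 / 50 ≈ 1.40, so about 1.4% a year.

1.4%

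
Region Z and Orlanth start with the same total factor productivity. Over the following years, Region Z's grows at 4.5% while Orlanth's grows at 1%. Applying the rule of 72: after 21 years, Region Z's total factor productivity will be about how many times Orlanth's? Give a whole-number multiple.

Only the 3.5-point difference matters.
72/3.5 ≈ 20.57 years per doubling of the ratio; 21 years gives 1.02 doublings, so ≈ 2×.

approximately 2 times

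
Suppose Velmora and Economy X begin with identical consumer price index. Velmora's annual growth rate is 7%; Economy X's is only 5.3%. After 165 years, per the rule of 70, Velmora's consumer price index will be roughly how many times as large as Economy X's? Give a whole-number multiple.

Rate gap = 7% − 5.3% = 1.7 points.
The ratio doubles every 70/1.7 ≈ 41.18 years.
165/41.18 ≈ 4.01 doublings → ratio ≈ 2^4.01 ≈ 16.

roughly 16 times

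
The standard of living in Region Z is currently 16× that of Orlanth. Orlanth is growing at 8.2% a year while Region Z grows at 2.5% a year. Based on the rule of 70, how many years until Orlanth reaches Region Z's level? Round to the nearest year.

The growth-rate gap is 8.2% − 2.5% = 5.7 percentage points.
So the ratio between them halves every 70/5.7 ≈ 12.28 years.
A 16× gap closes after 4 halvings: 4 × 12.28 ≈ 49 years.

49 years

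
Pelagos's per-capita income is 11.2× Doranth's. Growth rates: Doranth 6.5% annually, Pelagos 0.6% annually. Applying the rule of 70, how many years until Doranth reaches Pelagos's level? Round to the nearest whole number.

41 years

The growth-rate gap is 6.5% − 0.6% = 5.9 percentage points.
So the ratio between them halves every 70/5.9 ≈ 11.86 years.
An 11.2× gap takes log₂(11.2) ≈ 3.49 halvings to close: 3.49 × 11.86 ≈ 41 years.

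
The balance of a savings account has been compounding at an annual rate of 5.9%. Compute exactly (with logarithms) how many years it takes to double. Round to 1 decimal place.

12.1 years

t = ln(2) / ln(1 + 0.059) = 0.6931 / 0.057325 ≈ 12.09.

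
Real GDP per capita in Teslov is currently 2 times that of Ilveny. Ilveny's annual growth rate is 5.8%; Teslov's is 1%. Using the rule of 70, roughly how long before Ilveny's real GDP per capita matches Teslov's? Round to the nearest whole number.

What matters is the difference: 4.8 pp.
Rule of 70 on the gap: the ratio halves every 70/4.8 ≈ 14.58 years.
A 2 times gap closes after 1 halving: 1 × 14.58 ≈ 15 years.

roughly 15 years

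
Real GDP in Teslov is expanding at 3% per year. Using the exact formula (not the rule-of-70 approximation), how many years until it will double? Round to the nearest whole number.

t = ln(2) / ln(1 + 0.03) = 0.6931 / 0.029559 ≈ 23.45.
≈ 23 years.

23 years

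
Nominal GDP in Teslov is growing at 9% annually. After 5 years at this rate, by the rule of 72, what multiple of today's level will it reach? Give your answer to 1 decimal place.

Doubling time ≈ 72/9 = 8.00 years.
5 years / 8.00 ≈ 0.63 doublings → factor 2^0.63 ≈ 1.5.

1.5 times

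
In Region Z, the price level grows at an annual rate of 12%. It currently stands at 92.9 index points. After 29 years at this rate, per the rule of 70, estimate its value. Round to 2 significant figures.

Doubling time ≈ 70/12 = 5.83 years.
29 years is 29/5.83 ≈ 4.97 doublings, a factor of 2^4.97 ≈ 31.34.
92.9 × 31.34 ≈ 2900 index points.

about 2900 index points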